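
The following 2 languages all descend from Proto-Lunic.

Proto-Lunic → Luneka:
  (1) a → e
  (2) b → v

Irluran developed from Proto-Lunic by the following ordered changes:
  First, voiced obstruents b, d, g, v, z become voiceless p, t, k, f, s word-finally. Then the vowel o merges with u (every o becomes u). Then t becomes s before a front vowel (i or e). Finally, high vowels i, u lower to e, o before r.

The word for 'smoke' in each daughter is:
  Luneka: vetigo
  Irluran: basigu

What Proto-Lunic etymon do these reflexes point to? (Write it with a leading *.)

Position 3: Luneka has t, Irluran has s. Luneka preserves t here (none of its changes turn any other segment into t), so the proto-segment is *t.
Position 6: Luneka has o, Irluran has u. Luneka preserves o here (none of its changes turn any other segment into o), so the proto-segment is *o.
Position 1: Luneka has v, Irluran has b. Irluran preserves b here (none of its changes turn any other segment into b), so the proto-segment is *b.
Verify the candidate proto-form against each daughter:
Luneka: *batigo
  batigo → betigo   [vowel merger]
  betigo → vetigo   [unconditioned shift]
  giving Luneka vetigo.
Irluran: *batigo
  batigo (rule 1 does not apply)
  batigo → batigu   [vowel merger]
  batigu → basigu   [palatalisation]
  basigu (rule 4 does not apply)
  giving Irluran basigu.
Only *batigo yields all of Luneka vetigo, Irluran basigu.

*batigo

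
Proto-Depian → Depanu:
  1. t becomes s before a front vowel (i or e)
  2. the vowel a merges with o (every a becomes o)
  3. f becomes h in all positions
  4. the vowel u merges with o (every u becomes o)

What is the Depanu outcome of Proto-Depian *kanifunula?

konihonolo

Depanu: start from *kanifunula.
  rule 1: no change — kanifunula
  rule 2 (vowel merger): kanifunula → konifunulo
  rule 3 (unconditioned shift): konifunulo → konihunulo
  rule 4 (vowel merger): konihunulo → konihonolo
  ⇒ Depanu konihonolo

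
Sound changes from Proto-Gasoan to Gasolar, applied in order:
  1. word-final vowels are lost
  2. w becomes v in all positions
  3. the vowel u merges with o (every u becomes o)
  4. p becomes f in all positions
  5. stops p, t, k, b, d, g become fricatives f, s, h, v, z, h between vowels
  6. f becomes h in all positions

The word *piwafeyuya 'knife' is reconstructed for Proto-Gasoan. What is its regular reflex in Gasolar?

hivaheyoy

Gasolar: *piwafeyuya
  piwafeyuya → piwafeyuy   [apocope]
  piwafeyuy → pivafeyuy   [unconditioned shift]
  pivafeyuy → pivafeyoy   [vowel merger]
  pivafeyoy → fivafeyoy   [unconditioned shift]
  fivafeyoy (rule 5 does not apply)
  fivafeyoy → hivaheyoy   [unconditioned shift]
  giving Gasolar hivaheyoy.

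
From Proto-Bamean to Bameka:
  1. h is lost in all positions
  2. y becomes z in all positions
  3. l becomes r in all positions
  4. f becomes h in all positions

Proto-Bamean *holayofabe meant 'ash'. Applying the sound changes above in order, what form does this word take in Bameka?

Bameka: *holayofabe > olayofabe > olazofabe > orazofabe > orazohabe  (by h-loss, unconditioned shift, unconditioned shift, unconditioned shift)

orazohabe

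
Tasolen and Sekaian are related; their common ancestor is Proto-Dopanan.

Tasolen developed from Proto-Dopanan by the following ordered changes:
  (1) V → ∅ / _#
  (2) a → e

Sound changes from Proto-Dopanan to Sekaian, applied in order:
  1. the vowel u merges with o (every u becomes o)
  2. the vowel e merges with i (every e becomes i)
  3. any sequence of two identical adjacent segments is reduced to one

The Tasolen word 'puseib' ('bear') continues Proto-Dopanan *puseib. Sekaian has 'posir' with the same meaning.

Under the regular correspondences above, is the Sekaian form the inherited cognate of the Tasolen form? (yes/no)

no

Derive the expected Sekaian reflex of *puseib:
Sekaian: start from *puseib.
  rule 1 (vowel merger): puseib → poseib
  rule 2 (vowel merger): poseib → posiib
  rule 3 (degemination): posiib → posib
  ⇒ Sekaian posib
The regular Sekaian reflex would be 'posib', but the attested form is 'posir'. The correspondence is irregular, so they are not cognates (the Sekaian form has a different source).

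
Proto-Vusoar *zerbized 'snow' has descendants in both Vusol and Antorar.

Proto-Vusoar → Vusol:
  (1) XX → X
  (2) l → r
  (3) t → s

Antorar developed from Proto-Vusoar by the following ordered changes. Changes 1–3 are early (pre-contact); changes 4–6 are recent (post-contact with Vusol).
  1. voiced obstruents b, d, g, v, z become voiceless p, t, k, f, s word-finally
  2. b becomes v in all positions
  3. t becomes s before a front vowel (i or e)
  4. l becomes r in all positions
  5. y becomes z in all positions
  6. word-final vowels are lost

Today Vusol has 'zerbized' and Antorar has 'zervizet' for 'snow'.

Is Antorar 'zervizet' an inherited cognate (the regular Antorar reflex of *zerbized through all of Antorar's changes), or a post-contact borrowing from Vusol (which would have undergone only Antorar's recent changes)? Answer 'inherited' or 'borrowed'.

If inherited, *zerbized would pass through all of Antorar's changes:
Antorar: start from *zerbized.
  rule 1 (final devoicing): zerbized → zerbizet
  rule 2 (unconditioned shift): zerbizet → zervizet
  rule 3: no change — zervizet
  rule 4: no change — zervizet
  rule 5: no change — zervizet
  rule 6: no change — zervizet
  ⇒ Antorar zervizet
If borrowed from Vusol 'zerbized' after the early changes, it would undergo only the recent ones:
  rule 4 (unconditioned shift): no change (zerbized)
  rule 5 (unconditioned shift): no change (zerbized)
  rule 6 (apocope): no change (zerbized)
  ⇒ as a loan: zerbized
Antorar 'zervizet' matches the inherited outcome exactly, so it is an inherited cognate, not a loan.

inherited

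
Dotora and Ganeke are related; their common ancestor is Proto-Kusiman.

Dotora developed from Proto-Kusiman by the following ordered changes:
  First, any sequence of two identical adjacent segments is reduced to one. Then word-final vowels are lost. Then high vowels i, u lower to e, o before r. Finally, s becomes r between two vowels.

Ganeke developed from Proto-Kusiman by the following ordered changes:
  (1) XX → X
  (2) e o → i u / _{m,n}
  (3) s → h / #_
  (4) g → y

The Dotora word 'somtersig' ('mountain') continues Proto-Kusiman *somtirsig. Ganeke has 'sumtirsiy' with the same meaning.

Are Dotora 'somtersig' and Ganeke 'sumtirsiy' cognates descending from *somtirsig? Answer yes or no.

Derive the expected Ganeke reflex of *somtirsig:
Ganeke: start from *somtirsig.
  rule 1: no change — somtirsig
  rule 2 (pre-nasal raising): somtirsig → sumtirsig
  rule 3 (debuccalisation): sumtirsig → humtirsig
  rule 4 (unconditioned shift): humtirsig → humtirsiy
  ⇒ Ganeke humtirsiy
The regular Ganeke reflex would be 'humtirsiy', but the attested form is 'sumtirsiy'. The correspondence is irregular, so they are not cognates (the Ganeke form has a different source).

no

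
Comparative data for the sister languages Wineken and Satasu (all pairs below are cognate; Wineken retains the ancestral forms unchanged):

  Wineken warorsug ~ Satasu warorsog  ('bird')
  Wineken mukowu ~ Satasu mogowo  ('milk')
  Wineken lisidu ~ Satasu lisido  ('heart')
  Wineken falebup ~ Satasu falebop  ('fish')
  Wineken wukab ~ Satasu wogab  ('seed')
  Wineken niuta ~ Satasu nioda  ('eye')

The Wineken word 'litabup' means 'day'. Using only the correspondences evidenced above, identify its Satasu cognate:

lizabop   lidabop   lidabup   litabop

lidabop

niuta ~ nioda — Wineken t corresponds to Satasu d between vowels (before a back vowel).
falebup ~ falebop — Wineken u corresponds to Satasu o after a consonant, before a labial obstruent.
Applying these to Wineken 'litabup':
  litabup → lidabup   (t→d between vowels (before a back vowel))
  lidabup → lidabop   (u→o after a consonant, before a labial obstruent)
So the Satasu cognate is 'lidabop'.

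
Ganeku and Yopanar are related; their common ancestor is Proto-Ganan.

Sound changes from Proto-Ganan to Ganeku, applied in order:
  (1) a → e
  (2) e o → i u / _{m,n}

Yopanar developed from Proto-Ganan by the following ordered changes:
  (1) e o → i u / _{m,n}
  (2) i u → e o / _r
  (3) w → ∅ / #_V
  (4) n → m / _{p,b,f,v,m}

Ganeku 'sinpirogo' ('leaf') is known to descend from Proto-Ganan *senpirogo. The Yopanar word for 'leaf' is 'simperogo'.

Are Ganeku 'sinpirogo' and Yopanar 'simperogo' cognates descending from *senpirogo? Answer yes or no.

yes

Derive the expected Yopanar reflex of *senpirogo:
Yopanar: *senpirogo > sinpirogo > sinperogo > simperogo  (by pre-nasal raising, pre-rhotic lowering, nasal place assimilation)
Yopanar 'simperogo' matches the regular reflex exactly, so the pair is cognate.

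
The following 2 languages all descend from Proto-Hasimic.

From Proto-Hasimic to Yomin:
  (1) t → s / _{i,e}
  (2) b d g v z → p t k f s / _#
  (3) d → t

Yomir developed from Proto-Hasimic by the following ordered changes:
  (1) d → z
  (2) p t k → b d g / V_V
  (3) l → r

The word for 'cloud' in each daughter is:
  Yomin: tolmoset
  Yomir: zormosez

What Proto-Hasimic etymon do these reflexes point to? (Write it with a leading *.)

Position 1: Yomin has t, Yomir has z. Taking the neighbouring segments as reconstructed: Yomin t could go back to *t or *d; Yomir z could go back to *d or *z — the one source consistent with every daughter is *d.
Position 3: Yomin has l, Yomir has r. Yomin preserves l here (none of its changes turn any other segment into l), so the proto-segment is *l.
Position 8: Yomin has t, Yomir has z. Taking the neighbouring segments as reconstructed: Yomin t could go back to *t or *d; Yomir z could go back to *d or *z — the one source consistent with every daughter is *d.
Continuing position by position gives *dolmosed; check it forward:
Yomin: start from *dolmosed.
  rule 1: no change — dolmosed
  rule 2 (final devoicing): dolmosed → dolmoset
  rule 3 (unconditioned shift): dolmoset → tolmoset
  ⇒ Yomin tolmoset
Yomir: *dolmosed > zolmosez > zormosez  (by unconditioned shift, unconditioned shift)
*dolmosed is the unique common source.

*dolmosed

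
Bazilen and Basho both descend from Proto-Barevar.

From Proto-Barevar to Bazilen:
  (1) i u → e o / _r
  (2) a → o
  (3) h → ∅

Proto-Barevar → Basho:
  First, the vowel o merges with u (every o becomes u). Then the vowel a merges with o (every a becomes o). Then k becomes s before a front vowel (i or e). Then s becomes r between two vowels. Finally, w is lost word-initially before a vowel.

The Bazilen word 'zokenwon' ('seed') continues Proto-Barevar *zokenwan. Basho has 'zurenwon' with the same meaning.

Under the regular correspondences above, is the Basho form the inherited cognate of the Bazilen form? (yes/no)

yes

Derive the expected Basho reflex of *zokenwan:
Basho: *zokenwan
  zokenwan → zukenwan   [vowel merger]
  zukenwan → zukenwon   [vowel merger]
  zukenwon → zusenwon   [palatalisation]
  zusenwon → zurenwon   [rhotacism]
  zurenwon (rule 5 does not apply)
  giving Basho zurenwon.
Basho 'zurenwon' matches the regular reflex exactly, so the pair is cognate.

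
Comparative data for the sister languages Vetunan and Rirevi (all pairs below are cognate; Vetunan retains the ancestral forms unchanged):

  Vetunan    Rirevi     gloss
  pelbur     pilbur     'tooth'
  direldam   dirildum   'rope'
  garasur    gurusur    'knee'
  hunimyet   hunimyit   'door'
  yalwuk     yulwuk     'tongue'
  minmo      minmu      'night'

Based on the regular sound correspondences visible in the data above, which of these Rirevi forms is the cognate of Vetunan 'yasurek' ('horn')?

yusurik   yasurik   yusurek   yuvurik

garasur ~ gurusur, yalwuk ~ yulwuk — Vetunan a corresponds to Rirevi u after a consonant, before a consonant other than r, m, n, p, b, f, v.
pelbur ~ pilbur, direldam ~ dirildum — Vetunan e corresponds to Rirevi i after a consonant, before a consonant other than r, m, n, p, b, f, v.
Applying these to Vetunan 'yasurek':
  yasurek → yusurek   (a→u after a consonant, before a consonant other than r, m, n, p, b, f, v)
  yusurek → yusurik   (e→i after a consonant, before a consonant other than r, m, n, p, b, f, v)
So the Rirevi cognate is 'yusurik'.

yusurik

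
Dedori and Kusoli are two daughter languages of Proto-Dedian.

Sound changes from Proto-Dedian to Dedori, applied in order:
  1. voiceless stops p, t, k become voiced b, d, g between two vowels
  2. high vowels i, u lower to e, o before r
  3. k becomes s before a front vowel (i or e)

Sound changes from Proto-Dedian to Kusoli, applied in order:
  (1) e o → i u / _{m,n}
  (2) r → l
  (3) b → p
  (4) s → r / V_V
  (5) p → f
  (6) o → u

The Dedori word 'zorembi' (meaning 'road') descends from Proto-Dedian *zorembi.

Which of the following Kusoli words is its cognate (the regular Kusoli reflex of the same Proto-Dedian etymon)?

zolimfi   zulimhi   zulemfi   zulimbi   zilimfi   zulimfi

zulimfi

Kusoli: *zorembi
  zorembi → zorimbi   [pre-nasal raising]
  zorimbi → zolimbi   [unconditioned shift]
  zolimbi → zolimpi   [unconditioned shift]
  zolimpi (rule 4 does not apply)
  zolimpi → zolimfi   [unconditioned shift]
  zolimfi → zulimfi   [vowel merger]
  giving Kusoli zulimfi.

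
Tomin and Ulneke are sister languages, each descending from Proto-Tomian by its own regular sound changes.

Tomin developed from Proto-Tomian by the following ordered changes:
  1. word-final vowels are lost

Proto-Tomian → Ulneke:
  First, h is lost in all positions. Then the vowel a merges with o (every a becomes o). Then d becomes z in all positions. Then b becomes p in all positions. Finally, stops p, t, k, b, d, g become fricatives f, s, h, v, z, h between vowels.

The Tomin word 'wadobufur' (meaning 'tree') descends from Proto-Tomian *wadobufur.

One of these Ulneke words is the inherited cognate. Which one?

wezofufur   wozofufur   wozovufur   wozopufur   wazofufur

wozofufur

Ulneke: *wadobufur > wodobufur > wozobufur > wozopufur > wozofufur  (by vowel merger, unconditioned shift, unconditioned shift, intervocalic lenition)
Among the options, 'wozofufur' alone shows every Ulneke change applied in order.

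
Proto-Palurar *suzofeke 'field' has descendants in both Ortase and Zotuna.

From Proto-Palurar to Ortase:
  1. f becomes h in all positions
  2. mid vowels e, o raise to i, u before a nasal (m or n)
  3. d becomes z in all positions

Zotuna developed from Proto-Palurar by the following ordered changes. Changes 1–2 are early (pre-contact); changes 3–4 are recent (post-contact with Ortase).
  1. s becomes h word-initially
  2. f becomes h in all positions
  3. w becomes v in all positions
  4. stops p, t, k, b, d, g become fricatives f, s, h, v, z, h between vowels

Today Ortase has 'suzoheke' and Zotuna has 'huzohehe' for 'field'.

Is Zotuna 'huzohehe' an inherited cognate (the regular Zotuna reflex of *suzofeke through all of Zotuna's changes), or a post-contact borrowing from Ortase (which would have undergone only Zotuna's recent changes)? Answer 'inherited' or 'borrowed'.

If inherited, *suzofeke would pass through all of Zotuna's changes:
Zotuna: *suzofeke > huzofeke > huzoheke > huzohehe  (by debuccalisation, unconditioned shift, intervocalic lenition)
If borrowed from Ortase 'suzoheke' after the early changes, it would undergo only the recent ones:
  rule 3 (unconditioned shift): no change (suzoheke)
  rule 4 (intervocalic lenition): suzoheke → suzohehe
  ⇒ as a loan: suzohehe
Zotuna 'huzohehe' matches the inherited outcome exactly, so it is an inherited cognate, not a loan.

inherited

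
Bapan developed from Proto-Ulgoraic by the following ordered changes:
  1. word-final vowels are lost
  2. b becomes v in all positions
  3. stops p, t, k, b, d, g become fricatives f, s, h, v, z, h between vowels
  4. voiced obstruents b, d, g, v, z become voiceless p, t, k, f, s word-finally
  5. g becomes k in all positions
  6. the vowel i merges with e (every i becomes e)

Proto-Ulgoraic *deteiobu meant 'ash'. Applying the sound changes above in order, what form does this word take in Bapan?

Bapan: *deteiobu
  deteiobu → deteiob   [apocope]
  deteiob → deteiov   [unconditioned shift]
  deteiov → deseiov   [intervocalic lenition]
  deseiov → deseiof   [final devoicing]
  deseiof (rule 5 does not apply)
  deseiof → deseeof   [vowel merger]
  giving Bapan deseeof.

deseeof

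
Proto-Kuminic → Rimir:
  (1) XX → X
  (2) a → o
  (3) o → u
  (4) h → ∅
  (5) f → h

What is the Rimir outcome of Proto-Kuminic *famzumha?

humzumu

Rimir: start from *famzumha.
  rule 1: no change — famzumha
  rule 2 (vowel merger): famzumha → fomzumho
  rule 3 (vowel merger): fomzumho → fumzumhu
  rule 4 (h-loss): fumzumhu → fumzumu
  rule 5 (unconditioned shift): fumzumu → humzumu
  ⇒ Rimir humzumu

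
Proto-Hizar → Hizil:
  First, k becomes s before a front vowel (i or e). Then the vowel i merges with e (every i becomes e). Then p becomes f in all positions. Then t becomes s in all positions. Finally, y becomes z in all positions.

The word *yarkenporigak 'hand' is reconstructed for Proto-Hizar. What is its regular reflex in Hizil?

zarsenforegak

Hizil: start from *yarkenporigak.
  rule 1 (palatalisation): yarkenporigak → yarsenporigak
  rule 2 (vowel merger): yarsenporigak → yarsenporegak
  rule 3 (unconditioned shift): yarsenporegak → yarsenforegak
  rule 4: no change — yarsenforegak
  rule 5 (unconditioned shift): yarsenforegak → zarsenforegak
  ⇒ Hizil zarsenforegak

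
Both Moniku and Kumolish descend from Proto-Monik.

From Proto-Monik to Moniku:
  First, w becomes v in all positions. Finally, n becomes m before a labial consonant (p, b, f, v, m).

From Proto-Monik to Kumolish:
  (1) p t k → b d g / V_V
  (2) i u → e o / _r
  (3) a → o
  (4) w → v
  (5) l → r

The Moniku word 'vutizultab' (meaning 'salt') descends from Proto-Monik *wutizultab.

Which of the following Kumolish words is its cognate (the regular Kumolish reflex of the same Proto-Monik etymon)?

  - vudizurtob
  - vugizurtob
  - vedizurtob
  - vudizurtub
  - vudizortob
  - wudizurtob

vudizurtob

Kumolish: *wutizultab > wudizultab > wudizultob > vudizultob > vudizurtob  (by intervocalic voicing, vowel merger, unconditioned shift, unconditioned shift)
Among the options, 'vudizurtob' alone shows every Kumolish change applied in order.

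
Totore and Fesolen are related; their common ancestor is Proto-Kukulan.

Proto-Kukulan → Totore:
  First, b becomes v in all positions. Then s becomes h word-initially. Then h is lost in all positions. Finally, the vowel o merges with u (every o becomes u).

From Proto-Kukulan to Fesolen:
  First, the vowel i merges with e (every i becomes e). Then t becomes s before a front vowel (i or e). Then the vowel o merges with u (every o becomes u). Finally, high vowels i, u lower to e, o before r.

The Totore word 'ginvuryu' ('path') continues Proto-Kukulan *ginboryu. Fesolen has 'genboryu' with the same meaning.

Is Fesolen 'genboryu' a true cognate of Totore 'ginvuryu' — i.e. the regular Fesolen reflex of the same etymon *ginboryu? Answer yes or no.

yes

Derive the expected Fesolen reflex of *ginboryu:
Fesolen: start from *ginboryu.
  rule 1 (vowel merger): ginboryu → genboryu
  rule 2: no change — genboryu
  rule 3 (vowel merger): genboryu → genburyu
  rule 4 (pre-rhotic lowering): genburyu → genboryu
  ⇒ Fesolen genboryu
Fesolen 'genboryu' matches the regular reflex exactly, so the pair is cognate.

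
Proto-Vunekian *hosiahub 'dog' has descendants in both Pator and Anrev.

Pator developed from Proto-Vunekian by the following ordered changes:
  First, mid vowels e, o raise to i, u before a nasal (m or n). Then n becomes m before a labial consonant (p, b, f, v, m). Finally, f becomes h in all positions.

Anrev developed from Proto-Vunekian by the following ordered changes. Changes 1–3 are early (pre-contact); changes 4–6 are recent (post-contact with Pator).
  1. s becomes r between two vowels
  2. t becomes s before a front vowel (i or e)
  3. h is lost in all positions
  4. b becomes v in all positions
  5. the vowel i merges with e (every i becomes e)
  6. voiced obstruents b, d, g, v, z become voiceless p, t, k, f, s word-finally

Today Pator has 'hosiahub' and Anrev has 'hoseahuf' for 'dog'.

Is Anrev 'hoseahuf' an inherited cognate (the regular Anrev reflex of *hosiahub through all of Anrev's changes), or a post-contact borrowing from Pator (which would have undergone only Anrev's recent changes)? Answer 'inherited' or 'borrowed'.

If inherited, *hosiahub would pass through all of Anrev's changes:
Anrev: *hosiahub
  hosiahub → horiahub   [rhotacism]
  horiahub (rule 2 does not apply)
  horiahub → oriaub   [h-loss]
  oriaub → oriauv   [unconditioned shift]
  oriauv → oreauv   [vowel merger]
  oreauv → oreauf   [final devoicing]
  giving Anrev oreauf.
If borrowed from Pator 'hosiahub' after the early changes, it would undergo only the recent ones:
  rule 4 (unconditioned shift): hosiahub → hosiahuv
  rule 5 (vowel merger): hosiahuv → hoseahuv
  rule 6 (final devoicing): hoseahuv → hoseahuf
  ⇒ as a loan: hoseahuf
Anrev 'hoseahuf' matches the loan outcome 'hoseahuf', not the inherited 'oreauf' — it skipped the early Anrev changes, so it was borrowed from Pator.

borrowed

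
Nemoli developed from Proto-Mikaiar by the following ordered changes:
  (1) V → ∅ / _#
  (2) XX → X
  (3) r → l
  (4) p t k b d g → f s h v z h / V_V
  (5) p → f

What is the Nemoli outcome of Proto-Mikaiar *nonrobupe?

Nemoli: *nonrobupe
  nonrobupe → nonrobup   [apocope]
  nonrobup (rule 2 does not apply)
  nonrobup → nonlobup   [unconditioned shift]
  nonlobup → nonlovup   [intervocalic lenition]
  nonlovup → nonlovuf   [unconditioned shift]
  giving Nemoli nonlovuf.

nonlovuf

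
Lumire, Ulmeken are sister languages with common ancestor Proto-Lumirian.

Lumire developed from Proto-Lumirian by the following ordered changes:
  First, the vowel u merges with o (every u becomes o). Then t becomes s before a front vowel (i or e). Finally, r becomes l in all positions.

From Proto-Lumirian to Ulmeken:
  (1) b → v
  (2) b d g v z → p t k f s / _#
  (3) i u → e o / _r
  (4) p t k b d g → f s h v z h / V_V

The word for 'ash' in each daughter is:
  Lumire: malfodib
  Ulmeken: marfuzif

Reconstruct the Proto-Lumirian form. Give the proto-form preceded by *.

Position 5: Lumire has o, Ulmeken has u. Ulmeken preserves u here (none of its changes turn any other segment into u), so the proto-segment is *u.
Position 8: Lumire has b, Ulmeken has f. Lumire preserves b here (none of its changes turn any other segment into b), so the proto-segment is *b.
Verify the candidate proto-form against each daughter:
Lumire: *marfudib > marfodib > malfodib  (by vowel merger, unconditioned shift)
Ulmeken: start from *marfudib.
  rule 1 (unconditioned shift): marfudib → marfudiv
  rule 2 (final devoicing): marfudiv → marfudif
  rule 3: no change — marfudif
  rule 4 (intervocalic lenition): marfudif → marfuzif
  ⇒ Ulmeken marfuzif
*marfudib is the unique common source.

*marfudib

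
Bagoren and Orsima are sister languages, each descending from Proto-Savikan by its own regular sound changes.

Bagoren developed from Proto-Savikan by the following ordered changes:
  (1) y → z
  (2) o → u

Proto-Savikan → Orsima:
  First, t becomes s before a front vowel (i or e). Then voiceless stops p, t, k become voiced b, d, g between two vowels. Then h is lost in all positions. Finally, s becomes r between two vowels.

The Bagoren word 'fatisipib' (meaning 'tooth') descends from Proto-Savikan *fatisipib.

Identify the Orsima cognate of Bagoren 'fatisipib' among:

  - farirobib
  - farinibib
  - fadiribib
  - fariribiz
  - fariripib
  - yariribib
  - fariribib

Orsima: *fatisipib
  fatisipib → fasisipib   [palatalisation]
  fasisipib → fasisibib   [intervocalic voicing]
  fasisibib (rule 3 does not apply)
  fasisibib → fariribib   [rhotacism]
  giving Orsima fariribib.
Among the options, 'fariribib' alone shows every Orsima change applied in order.

fariribib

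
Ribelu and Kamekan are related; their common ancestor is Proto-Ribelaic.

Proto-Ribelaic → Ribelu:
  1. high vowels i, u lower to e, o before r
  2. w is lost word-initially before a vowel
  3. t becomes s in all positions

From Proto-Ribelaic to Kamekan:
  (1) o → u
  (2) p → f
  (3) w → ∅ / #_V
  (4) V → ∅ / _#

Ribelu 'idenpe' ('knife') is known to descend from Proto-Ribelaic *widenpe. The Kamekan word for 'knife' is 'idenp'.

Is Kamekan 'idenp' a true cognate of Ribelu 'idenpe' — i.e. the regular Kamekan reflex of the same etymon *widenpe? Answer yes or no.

Derive the expected Kamekan reflex of *widenpe:
Kamekan: *widenpe > widenfe > idenfe > idenf  (by unconditioned shift, glide loss, apocope)
The regular Kamekan reflex would be 'idenf', but the attested form is 'idenp'. The correspondence is irregular, so they are not cognates (the Kamekan form has a different source).

no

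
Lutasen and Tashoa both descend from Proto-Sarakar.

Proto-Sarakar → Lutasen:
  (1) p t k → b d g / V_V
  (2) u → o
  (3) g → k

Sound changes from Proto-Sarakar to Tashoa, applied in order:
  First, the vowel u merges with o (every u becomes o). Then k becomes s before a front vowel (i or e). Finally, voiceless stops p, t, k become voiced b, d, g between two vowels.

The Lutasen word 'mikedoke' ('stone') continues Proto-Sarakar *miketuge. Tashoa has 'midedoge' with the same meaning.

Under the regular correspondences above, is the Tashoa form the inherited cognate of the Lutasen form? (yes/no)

Derive the expected Tashoa reflex of *miketuge:
Tashoa: *miketuge
  miketuge → miketoge   [vowel merger]
  miketoge → misetoge   [palatalisation]
  misetoge → misedoge   [intervocalic voicing]
  giving Tashoa misedoge.
The regular Tashoa reflex would be 'misedoge', but the attested form is 'midedoge'. The correspondence is irregular, so they are not cognates (the Tashoa form has a different source).

no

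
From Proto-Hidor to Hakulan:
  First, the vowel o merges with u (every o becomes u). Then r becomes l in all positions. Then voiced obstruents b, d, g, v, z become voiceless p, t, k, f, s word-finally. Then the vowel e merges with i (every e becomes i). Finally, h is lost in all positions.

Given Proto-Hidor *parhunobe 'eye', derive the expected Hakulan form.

palunubi

Hakulan: *parhunobe > parhunube > palhunube > palhunubi > palunubi  (by vowel merger, unconditioned shift, vowel merger, h-loss)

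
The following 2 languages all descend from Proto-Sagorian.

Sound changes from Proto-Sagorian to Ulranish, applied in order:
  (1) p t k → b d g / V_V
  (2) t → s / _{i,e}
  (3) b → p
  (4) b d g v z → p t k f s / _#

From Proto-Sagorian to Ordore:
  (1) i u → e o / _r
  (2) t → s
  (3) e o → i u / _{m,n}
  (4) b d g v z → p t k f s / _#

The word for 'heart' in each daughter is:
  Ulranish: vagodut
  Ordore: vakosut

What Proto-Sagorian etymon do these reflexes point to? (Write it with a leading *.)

*vakotud

Position 5: Ulranish has d, Ordore has s. Taking the neighbouring segments as reconstructed: Ulranish d could go back to *t or *d; Ordore s could go back to *t or *s — the one source consistent with every daughter is *t.
Position 7: Ulranish has t, Ordore has t. In Ordore, t can only continue *d, so the proto-segment is *d.
Verify the candidate proto-form against each daughter:
Ulranish: start from *vakotud.
  rule 1 (intervocalic voicing): vakotud → vagodud
  rule 2: no change — vagodud
  rule 3: no change — vagodud
  rule 4 (final devoicing): vagodud → vagodut
  ⇒ Ulranish vagodut
Ordore: start from *vakotud.
  rule 1: no change — vakotud
  rule 2 (unconditioned shift): vakotud → vakosud
  rule 3: no change — vakosud
  rule 4 (final devoicing): vakosud → vakosut
  ⇒ Ordore vakosut
No other proto-form is consistent with every reflex, so the reconstruction is *vakotud.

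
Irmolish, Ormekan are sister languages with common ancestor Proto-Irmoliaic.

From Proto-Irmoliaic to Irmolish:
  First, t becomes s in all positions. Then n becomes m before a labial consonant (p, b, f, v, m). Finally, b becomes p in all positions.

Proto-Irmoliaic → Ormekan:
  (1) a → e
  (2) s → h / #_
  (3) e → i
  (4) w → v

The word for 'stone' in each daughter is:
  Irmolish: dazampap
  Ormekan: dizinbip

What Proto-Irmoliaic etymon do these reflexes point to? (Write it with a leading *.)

*dazanbap

Position 5: Irmolish has m, Ormekan has n. Ormekan preserves n here (none of its changes turn any other segment into n), so the proto-segment is *n.
Position 6: Irmolish has p, Ormekan has b. Ormekan preserves b here (none of its changes turn any other segment into b), so the proto-segment is *b.
Position 7: Irmolish has a, Ormekan has i. Irmolish preserves a here (none of its changes turn any other segment into a), so the proto-segment is *a.
This points to *dazanbap. Verify forward in each daughter:
Irmolish: start from *dazanbap.
  rule 1: no change — dazanbap
  rule 2 (nasal place assimilation): dazanbap → dazambap
  rule 3 (unconditioned shift): dazambap → dazampap
  ⇒ Irmolish dazampap
Ormekan: *dazanbap
  dazanbap → dezenbep   [vowel merger]
  dezenbep (rule 2 does not apply)
  dezenbep → dizinbip   [vowel merger]
  dizinbip (rule 4 does not apply)
  giving Ormekan dizinbip.
*dazanbap is the unique common source.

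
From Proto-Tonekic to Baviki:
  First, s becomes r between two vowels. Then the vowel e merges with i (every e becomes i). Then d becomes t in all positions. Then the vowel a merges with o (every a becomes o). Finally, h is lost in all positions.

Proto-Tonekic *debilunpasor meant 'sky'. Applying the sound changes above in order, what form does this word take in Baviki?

Baviki: *debilunpasor
  debilunpasor → debilunparor   [rhotacism]
  debilunparor → dibilunparor   [vowel merger]
  dibilunparor → tibilunparor   [unconditioned shift]
  tibilunparor → tibilunporor   [vowel merger]
  tibilunporor (rule 5 does not apply)
  giving Baviki tibilunporor.

tibilunporor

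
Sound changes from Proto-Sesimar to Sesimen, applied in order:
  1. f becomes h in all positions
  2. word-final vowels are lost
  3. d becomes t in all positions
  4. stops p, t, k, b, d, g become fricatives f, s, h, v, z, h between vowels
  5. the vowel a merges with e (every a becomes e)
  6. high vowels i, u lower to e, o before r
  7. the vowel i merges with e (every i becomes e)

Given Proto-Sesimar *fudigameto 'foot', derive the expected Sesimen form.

husehemet

Sesimen: *fudigameto > hudigameto > hudigamet > hutigamet > husihamet > husihemet > husehemet  (by unconditioned shift, apocope, unconditioned shift, intervocalic lenition, vowel merger, vowel merger)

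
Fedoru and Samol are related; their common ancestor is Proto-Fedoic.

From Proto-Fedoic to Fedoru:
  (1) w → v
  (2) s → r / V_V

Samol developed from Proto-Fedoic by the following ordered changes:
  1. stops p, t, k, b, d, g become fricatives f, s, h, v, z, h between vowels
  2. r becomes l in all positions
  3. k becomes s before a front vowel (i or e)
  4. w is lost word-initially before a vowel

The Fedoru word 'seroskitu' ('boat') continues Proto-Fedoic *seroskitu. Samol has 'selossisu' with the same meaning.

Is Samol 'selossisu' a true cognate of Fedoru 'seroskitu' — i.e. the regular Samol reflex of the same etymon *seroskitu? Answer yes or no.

Derive the expected Samol reflex of *seroskitu:
Samol: *seroskitu
  seroskitu → seroskisu   [intervocalic lenition]
  seroskisu → seloskisu   [unconditioned shift]
  seloskisu → selossisu   [palatalisation]
  selossisu (rule 4 does not apply)
  giving Samol selossisu.
Samol 'selossisu' matches the regular reflex exactly, so the pair is cognate.

yes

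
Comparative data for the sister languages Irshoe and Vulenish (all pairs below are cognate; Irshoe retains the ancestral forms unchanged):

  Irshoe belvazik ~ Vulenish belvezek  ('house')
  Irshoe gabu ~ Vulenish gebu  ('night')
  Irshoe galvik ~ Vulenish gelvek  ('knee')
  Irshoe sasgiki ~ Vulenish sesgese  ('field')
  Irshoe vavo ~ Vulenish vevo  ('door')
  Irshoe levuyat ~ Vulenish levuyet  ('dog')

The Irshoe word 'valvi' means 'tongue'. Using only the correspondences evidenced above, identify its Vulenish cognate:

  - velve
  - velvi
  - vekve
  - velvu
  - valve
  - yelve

velve

belvazik ~ belvezek, galvik ~ gelvek — Irshoe a corresponds to Vulenish e after a consonant, before a consonant other than r, m, n, p, b, f, v.
sasgiki ~ sesgese — Irshoe i corresponds to Vulenish e word-finally.
Applying these to Irshoe 'valvi':
  valvi → velvi   (a→e after a consonant, before a consonant other than r, m, n, p, b, f, v)
  velvi → velve   (i→e word-finally)
So the Vulenish cognate is 'velve'.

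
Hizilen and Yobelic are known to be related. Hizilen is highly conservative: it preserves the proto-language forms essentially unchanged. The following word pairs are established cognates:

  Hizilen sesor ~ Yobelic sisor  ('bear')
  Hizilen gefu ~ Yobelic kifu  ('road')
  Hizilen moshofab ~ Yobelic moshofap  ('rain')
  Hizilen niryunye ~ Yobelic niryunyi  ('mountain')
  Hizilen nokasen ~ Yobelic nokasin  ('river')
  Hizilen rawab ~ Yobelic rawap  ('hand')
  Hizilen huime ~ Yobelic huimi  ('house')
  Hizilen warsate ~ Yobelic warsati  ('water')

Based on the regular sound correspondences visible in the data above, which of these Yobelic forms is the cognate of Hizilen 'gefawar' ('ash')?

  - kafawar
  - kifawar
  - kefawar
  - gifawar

kifawar

gefu ~ kifu — Hizilen g corresponds to Yobelic k word-initially before a front vowel.
gefu ~ kifu — Hizilen e corresponds to Yobelic i after a consonant, before a labial obstruent.
Applying these to Hizilen 'gefawar':
  gefawar → kefawar   (g→k word-initially before a front vowel)
  kefawar → kifawar   (e→i after a consonant, before a labial obstruent)
So the Yobelic cognate is 'kifawar'.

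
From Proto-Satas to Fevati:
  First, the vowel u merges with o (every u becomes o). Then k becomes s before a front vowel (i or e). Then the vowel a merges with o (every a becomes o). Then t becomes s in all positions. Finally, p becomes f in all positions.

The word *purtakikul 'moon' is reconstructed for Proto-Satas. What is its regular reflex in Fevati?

forsosikol

Fevati: *purtakikul
  purtakikul → portakikol   [vowel merger]
  portakikol → portasikol   [palatalisation]
  portasikol → portosikol   [vowel merger]
  portosikol → porsosikol   [unconditioned shift]
  porsosikol → forsosikol   [unconditioned shift]
  giving Fevati forsosikol.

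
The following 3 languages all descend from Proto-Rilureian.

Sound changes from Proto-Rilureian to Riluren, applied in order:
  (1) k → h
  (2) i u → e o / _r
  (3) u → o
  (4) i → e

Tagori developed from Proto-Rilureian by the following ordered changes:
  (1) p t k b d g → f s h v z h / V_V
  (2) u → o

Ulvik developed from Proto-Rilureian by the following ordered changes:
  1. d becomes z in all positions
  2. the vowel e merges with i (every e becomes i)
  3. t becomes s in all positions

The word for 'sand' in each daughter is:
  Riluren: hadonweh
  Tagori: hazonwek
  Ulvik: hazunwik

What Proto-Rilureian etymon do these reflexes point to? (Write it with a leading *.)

*hadunwek

Position 8: Riluren has h, Tagori has k, Ulvik has k. Tagori preserves k here (none of its changes turn any other segment into k), so the proto-segment is *k.
Position 4: Riluren has o, Tagori has o, Ulvik has u. Ulvik preserves u here (none of its changes turn any other segment into u), so the proto-segment is *u.
Position 3: Riluren has d, Tagori has z, Ulvik has z. Riluren preserves d here (none of its changes turn any other segment into d), so the proto-segment is *d.
Verify the candidate proto-form against each daughter:
Riluren: start from *hadunwek.
  rule 1 (unconditioned shift): hadunwek → hadunweh
  rule 2: no change — hadunweh
  rule 3 (vowel merger): hadunweh → hadonweh
  rule 4: no change — hadonweh
  ⇒ Riluren hadonweh
Tagori: start from *hadunwek.
  rule 1 (intervocalic lenition): hadunwek → hazunwek
  rule 2 (vowel merger): hazunwek → hazonwek
  ⇒ Tagori hazonwek
Ulvik: start from *hadunwek.
  rule 1 (unconditioned shift): hadunwek → hazunwek
  rule 2 (vowel merger): hazunwek → hazunwik
  rule 3: no change — hazunwik
  ⇒ Ulvik hazunwik
No other proto-form is consistent with every reflex, so the reconstruction is *hadunwek.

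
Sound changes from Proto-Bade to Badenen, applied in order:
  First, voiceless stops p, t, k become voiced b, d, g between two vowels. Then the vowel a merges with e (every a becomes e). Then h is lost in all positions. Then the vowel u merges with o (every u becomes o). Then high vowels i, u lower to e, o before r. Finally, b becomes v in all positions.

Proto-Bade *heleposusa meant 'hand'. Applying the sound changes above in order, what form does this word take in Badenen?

Badenen: *heleposusa
  heleposusa → helebosusa   [intervocalic voicing]
  helebosusa → helebosuse   [vowel merger]
  helebosuse → elebosuse   [h-loss]
  elebosuse → elebosose   [vowel merger]
  elebosose (rule 5 does not apply)
  elebosose → elevosose   [unconditioned shift]
  giving Badenen elevosose.

elevosose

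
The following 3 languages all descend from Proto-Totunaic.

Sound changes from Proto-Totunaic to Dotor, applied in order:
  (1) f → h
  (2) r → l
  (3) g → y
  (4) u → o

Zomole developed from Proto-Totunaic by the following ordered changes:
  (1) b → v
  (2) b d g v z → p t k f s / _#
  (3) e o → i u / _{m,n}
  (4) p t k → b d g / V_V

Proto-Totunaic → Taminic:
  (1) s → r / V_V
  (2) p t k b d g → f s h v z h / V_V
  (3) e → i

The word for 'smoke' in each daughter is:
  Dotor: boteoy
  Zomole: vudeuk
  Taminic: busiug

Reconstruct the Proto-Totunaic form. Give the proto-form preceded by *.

*buteug

Position 3: Dotor has t, Zomole has d, Taminic has s. Dotor preserves t here (none of its changes turn any other segment into t), so the proto-segment is *t.
Position 1: Dotor has b, Zomole has v, Taminic has b. Dotor preserves b here (none of its changes turn any other segment into b), so the proto-segment is *b.
Position 6: Dotor has y, Zomole has k, Taminic has g. Taminic preserves g here (none of its changes turn any other segment into g), so the proto-segment is *g.
Continuing position by position gives *buteug; check it forward:
Dotor: start from *buteug.
  rule 1: no change — buteug
  rule 2: no change — buteug
  rule 3 (unconditioned shift): buteug → buteuy
  rule 4 (vowel merger): buteuy → boteoy
  ⇒ Dotor boteoy
Zomole: start from *buteug.
  rule 1 (unconditioned shift): buteug → vuteug
  rule 2 (final devoicing): vuteug → vuteuk
  rule 3: no change — vuteuk
  rule 4 (intervocalic voicing): vuteuk → vudeuk
  ⇒ Zomole vudeuk
Taminic: *buteug
  buteug (rule 1 does not apply)
  buteug → buseug   [intervocalic lenition]
  buseug → busiug   [vowel merger]
  giving Taminic busiug.
No other proto-form is consistent with every reflex, so the reconstruction is *buteug.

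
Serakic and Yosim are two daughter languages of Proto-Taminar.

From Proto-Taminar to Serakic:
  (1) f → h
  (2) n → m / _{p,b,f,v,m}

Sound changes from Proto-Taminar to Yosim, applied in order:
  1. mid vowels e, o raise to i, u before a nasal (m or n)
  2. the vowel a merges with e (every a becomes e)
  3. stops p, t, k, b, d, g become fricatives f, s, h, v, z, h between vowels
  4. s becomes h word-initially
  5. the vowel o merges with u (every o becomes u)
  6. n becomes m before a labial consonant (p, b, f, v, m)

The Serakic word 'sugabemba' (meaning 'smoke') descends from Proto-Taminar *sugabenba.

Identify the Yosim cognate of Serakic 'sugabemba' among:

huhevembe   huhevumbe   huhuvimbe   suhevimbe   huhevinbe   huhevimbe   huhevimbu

Yosim: *sugabenba
  sugabenba → sugabinba   [pre-nasal raising]
  sugabinba → sugebinbe   [vowel merger]
  sugebinbe → suhevinbe   [intervocalic lenition]
  suhevinbe → huhevinbe   [debuccalisation]
  huhevinbe (rule 5 does not apply)
  huhevinbe → huhevimbe   [nasal place assimilation]
  giving Yosim huhevimbe.
The other candidates each miss or misapply at least one Yosim change.

huhevimbe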